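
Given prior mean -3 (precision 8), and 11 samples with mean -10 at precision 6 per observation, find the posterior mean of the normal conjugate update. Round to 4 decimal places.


The posterior mean is a precision-weighted average of prior and data.
Post. prec. = 8 + 66 = 74
Post. mean = (-24 + -660)/74 = -684/74 = -9.2432

-9.2432


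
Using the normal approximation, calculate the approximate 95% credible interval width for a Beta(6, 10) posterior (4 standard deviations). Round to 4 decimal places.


Var(Beta) = 6*10/(16^2 * 17) = 0.0138
SD = 0.1174
Width ~ 4*SD = 0.4697

0.4697


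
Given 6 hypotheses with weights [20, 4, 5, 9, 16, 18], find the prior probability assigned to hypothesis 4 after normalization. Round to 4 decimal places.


To normalize, divide each weight by the sum of all weights.
Sum = 72
Prior(H4) = 9/72 = 0.125

0.125


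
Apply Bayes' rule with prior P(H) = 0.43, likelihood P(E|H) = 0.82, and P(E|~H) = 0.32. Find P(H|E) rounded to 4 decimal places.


Step 1: Compute marginal P(E) = P(E|H)P(H) + P(E|~H)P(~H)
= 0.82*0.43 + 0.32*0.57 = 0.535
Step 2: P(H|E) = P(E|H)P(H)/P(E) = 0.3526/0.535
= 0.6591

0.6591


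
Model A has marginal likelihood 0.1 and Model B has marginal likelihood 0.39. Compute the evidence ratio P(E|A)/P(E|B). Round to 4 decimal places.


Evidence ratio = P(E|A) / P(E|B)
= 0.1 / 0.39
= 0.2564

0.2564


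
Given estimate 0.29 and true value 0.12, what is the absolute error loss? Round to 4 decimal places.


Absolute error = |estimate - true|
= |0.17| = 0.17

0.17


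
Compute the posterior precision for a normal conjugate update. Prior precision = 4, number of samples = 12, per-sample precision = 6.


tau_post = tau_0 + n * tau
= 4 + 12 * 6 = 76

76


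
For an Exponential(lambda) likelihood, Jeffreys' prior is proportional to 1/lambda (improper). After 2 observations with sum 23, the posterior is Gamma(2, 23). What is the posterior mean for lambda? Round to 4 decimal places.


Posterior = Gamma(n, sum_x) = Gamma(2, 23)
Posterior mean = shape/rate = 2/23
= 0.087

0.087


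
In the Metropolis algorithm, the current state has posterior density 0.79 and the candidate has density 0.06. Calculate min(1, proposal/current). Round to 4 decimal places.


Ratio = 0.06/0.79 = 0.0759
Acceptance probability = min(1, 0.0759)
= 0.0759

0.0759


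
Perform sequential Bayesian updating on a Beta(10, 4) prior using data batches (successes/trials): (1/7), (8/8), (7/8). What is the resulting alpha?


Accumulate successes: 16
Posterior alpha = prior alpha + sum of successes
= 10 + 16 = 26

26


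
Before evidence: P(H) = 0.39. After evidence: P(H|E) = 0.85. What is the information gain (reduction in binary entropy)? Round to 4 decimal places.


Prior entropy = 0.9648
Posterior entropy = 0.6098
Information gain = 0.9648 - 0.6098 = 0.355

0.355


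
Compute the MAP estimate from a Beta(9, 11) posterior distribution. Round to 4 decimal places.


MAP = mode of Beta distribution
= (alpha - 1)/(alpha + beta - 2)
= (9-1)/(9+11-2)
= 8/18 = 0.4444

0.4444


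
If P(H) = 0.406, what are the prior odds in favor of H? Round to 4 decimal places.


Prior odds = P(H) / (1 - P(H))
= 0.406 / 0.594
= 0.6835

0.6835


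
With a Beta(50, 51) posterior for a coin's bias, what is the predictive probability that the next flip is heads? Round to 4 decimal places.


The predictive probability equals the posterior mean.
P(next = heads) = alpha / (alpha + beta)
= 50 / 101 = 0.495

0.495


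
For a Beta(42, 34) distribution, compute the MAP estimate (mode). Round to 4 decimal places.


MAP = mode = (a-1)/(a+b-2)
= (42-1)/(42+34-2)
= 41/74 = 0.5541

0.5541


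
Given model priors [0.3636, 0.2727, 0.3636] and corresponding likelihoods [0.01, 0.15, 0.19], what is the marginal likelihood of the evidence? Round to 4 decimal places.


P(E) = sum_i P(M_i) P(E|M_i)
= 0.0036 + 0.0409 + 0.0691
= 0.1136

0.1136


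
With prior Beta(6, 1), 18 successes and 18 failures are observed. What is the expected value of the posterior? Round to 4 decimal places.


Posterior = Beta(24, 19)
E[theta] = alpha/(alpha+beta)
= 24/43 = 0.5581

0.5581


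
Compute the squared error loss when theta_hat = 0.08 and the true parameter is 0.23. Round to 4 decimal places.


L = (theta_hat - theta_true)^2
= (0.08 - 0.23)^2
= -0.15^2 = 0.0225

0.0225


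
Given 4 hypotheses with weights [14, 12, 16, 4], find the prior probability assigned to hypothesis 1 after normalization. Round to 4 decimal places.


To normalize, divide each weight by the sum of all weights.
Sum = 46
Prior(H1) = 14/46 = 0.3043

0.3043


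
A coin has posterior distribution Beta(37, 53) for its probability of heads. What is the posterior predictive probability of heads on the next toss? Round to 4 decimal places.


Posterior predictive = E[theta] = alpha/(alpha+beta)
= 37/90
= 0.4111

0.4111


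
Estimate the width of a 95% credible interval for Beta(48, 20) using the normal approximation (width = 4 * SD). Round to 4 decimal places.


For Beta(a,b): Var = ab/((a+b)^2(a+b+1))
Var = 0.003, SD = 0.0549
Approximate 95% CI width = 4 * 0.0549 = 0.2194

0.2194


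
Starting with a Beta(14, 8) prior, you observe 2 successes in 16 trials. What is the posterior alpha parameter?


For a Beta-Binomial conjugate model:
Posterior alpha = prior alpha + number of successes
= 14 + 2 = 16

16


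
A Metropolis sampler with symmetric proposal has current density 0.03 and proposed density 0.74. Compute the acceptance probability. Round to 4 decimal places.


For symmetric proposals, acceptance = min(1, pi(x*)/pi(x))
= min(1, 0.74/0.03)
= min(1, 24.6667) = 1.0

1.0


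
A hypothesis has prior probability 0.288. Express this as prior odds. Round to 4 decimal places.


Odds = P(H) / P(not H) = 0.288 / 0.712
= 0.4045

0.4045


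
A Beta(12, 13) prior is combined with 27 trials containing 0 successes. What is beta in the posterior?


In conjugate updating:
beta_posterior = beta_prior + (n - k)
= 13 + (27 - 0)
= 13 + 27 = 40

40


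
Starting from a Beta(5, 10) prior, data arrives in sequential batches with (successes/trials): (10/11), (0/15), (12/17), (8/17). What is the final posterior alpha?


In sequential Bayesian updating, we sum all successes.
Total successes = 30
Final alpha = 5 + 30 = 35

35


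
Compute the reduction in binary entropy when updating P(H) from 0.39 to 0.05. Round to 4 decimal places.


H_before = -p*log2(p) - (1-p)*log2(1-p) for p=0.39: 0.9648
H_after for p=0.05: 0.2864
Reduction = 0.9648 - 0.2864 = 0.6784

0.6784


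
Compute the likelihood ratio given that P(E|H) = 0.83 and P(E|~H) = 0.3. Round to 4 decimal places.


LR = P(E|H) / P(E|~H)
= 0.83 / 0.3 = 2.7667

2.7667


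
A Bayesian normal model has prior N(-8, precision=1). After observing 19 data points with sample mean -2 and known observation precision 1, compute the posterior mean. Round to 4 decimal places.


Posterior mean = (prior_precision * prior_mean + n * data_precision * data_mean) / (prior_precision + n * data_precision)
Numerator = 1*-8 + 19*1*-2 = -46
Denominator = 1 + 19*1 = 20
Posterior mean = -2.3

-2.3


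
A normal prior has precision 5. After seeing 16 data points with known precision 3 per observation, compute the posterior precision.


In the conjugate normal model, precisions add:
tau_posterior = tau_prior + n * tau_data
= 5 + 16*3 = 53

53


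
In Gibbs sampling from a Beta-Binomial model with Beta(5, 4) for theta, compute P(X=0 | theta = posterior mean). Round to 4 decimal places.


Posterior mean = alpha/(alpha+beta) = 5/9 = 0.5556
P(X=0|theta=mean) = 1 - theta = 0.4444

0.4444


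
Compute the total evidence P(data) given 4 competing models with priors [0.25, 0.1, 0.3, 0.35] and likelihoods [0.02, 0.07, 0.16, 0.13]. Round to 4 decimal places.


Marginal likelihood = sum P(model_i) * P(data|model_i)
Model 1: 0.25 * 0.02 = 0.005
Model 2: 0.1 * 0.07 = 0.007
Model 3: 0.3 * 0.16 = 0.048
Model 4: 0.35 * 0.13 = 0.0455
Total = 0.1055

0.1055


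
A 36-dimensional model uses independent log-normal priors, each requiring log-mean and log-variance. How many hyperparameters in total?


Per parameter: 2 (log-mean and log-variance).
Total = 36 * 2 = 72

72


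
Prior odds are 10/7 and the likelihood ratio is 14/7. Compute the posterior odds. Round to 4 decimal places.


Posterior odds = prior odds * likelihood ratio
= (10/7) * (14/7)
= 140 / 49
= 2.8571

2.8571


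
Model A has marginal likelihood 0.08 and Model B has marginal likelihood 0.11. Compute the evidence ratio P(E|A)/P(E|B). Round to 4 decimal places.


Evidence ratio = P(E|A) / P(E|B)
= 0.08 / 0.11
= 0.7273

0.7273


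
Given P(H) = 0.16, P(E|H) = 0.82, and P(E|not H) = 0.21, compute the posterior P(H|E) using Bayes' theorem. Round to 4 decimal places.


By Bayes' theorem: P(H|E) = P(E|H)*P(H) / P(E)
P(E) = P(E|H)*P(H) + P(E|not H)*P(not H)
P(E) = 0.82*0.16 + 0.21*0.84 = 0.3076
P(H|E) = 0.82*0.16 / 0.3076 = 0.4265

0.4265


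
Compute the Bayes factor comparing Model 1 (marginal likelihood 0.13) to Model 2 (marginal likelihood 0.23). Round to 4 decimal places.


BF12 = marginal likelihood of M1 / marginal likelihood of M2
= 0.13/0.23
= 0.5652

0.5652


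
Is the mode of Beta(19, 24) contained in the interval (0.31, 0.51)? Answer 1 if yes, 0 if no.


Mode = (a-1)/(a+b-2) = 18/41 = 0.439
Interval: (0.31, 0.51)
Contains mode? 1

1


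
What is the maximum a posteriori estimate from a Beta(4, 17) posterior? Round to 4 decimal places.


The MAP estimate equals the mode of the distribution.
Mode of Beta(a,b) = (a-1)/(a+b-2)
= 3/19
= 0.1579

0.1579


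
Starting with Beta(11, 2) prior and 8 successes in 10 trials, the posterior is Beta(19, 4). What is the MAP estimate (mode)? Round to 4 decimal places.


The mode of Beta(a, b) when a > 1 and b > 1 is (a-1)/(a+b-2)
= (19 - 1) / (19 + 4 - 2)
= 18 / 21
= 0.8571

0.8571


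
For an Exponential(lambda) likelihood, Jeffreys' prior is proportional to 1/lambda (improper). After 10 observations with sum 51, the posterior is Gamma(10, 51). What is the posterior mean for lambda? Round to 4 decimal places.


Posterior = Gamma(n, sum_x) = Gamma(10, 51)
Posterior mean = shape/rate = 10/51
= 0.1961

0.1961


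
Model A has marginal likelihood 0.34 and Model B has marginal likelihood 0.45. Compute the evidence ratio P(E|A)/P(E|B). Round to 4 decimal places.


Evidence ratio = P(E|A) / P(E|B)
= 0.34 / 0.45
= 0.7556

0.7556


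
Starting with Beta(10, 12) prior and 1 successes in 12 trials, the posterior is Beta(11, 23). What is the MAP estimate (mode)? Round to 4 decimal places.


The mode of Beta(a, b) when a > 1 and b > 1 is (a-1)/(a+b-2)
= (11 - 1) / (11 + 23 - 2)
= 10 / 32
= 0.3125

0.3125


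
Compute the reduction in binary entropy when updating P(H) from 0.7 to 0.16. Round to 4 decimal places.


H_before = -p*log2(p) - (1-p)*log2(1-p) for p=0.7: 0.8813
H_after for p=0.16: 0.6343
Reduction = 0.8813 - 0.6343 = 0.247

0.247


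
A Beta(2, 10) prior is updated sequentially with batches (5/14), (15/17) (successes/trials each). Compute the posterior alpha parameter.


Sequential conjugate updating is equivalent to a single batch update.
Total successes across all batches = 20
alpha_posterior = alpha_prior + total_successes = 2 + 20
= 22

22


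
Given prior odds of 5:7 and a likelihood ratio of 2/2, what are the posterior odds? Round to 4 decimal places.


Posterior odds = prior odds * LR
Prior odds = 5/7 = 0.7143
LR = 2/2 = 1.0
Posterior odds = 0.7143 * 1.0 = 0.7143

0.7143


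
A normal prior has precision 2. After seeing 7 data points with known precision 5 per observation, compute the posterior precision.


In the conjugate normal model, precisions add:
tau_posterior = tau_prior + n * tau_data
= 2 + 7*5 = 37

37


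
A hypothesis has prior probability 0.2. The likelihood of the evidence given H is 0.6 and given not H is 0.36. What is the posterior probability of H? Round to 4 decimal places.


Using Bayes' theorem:
P(E) = 0.2 * 0.6 + 0.8 * 0.36
P(E) = 0.408
P(H|E) = (0.2 * 0.6) / 0.408 = 0.2941

0.2941


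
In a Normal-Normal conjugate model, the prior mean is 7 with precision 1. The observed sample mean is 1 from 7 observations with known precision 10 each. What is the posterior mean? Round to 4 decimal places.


Posterior precision = tau0 + n*tau = 1 + 7*10 = 71
Posterior mean = (tau0*mu0 + n*tau*xbar) / posterior_precision
= (1*7 + 7*10*1) / 71
= 77 / 71 = 1.0845

1.0845


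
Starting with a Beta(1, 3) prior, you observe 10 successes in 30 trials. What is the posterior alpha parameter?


For a Beta-Binomial conjugate model:
Posterior alpha = prior alpha + number of successes
= 1 + 10 = 11

11


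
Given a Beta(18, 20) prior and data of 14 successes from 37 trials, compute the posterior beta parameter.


Number of failures = 37 - 14 = 23
Posterior beta = 20 + 23 = 43

43


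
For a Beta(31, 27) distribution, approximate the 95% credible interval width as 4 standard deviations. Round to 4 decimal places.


Variance of Beta(a,b) = ab / ((a+b)^2 * (a+b+1))
= 31*27 / ((58)^2 * 59)
= 0.0042
SD = sqrt(0.0042) = 0.0649
Width = 4 * SD = 0.2598

0.2598


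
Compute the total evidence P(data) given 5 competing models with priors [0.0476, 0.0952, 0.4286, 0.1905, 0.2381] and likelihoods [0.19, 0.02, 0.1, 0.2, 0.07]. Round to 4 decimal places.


Marginal likelihood = sum P(model_i) * P(data|model_i)
Model 1: 0.0476 * 0.19 = 0.009
Model 2: 0.0952 * 0.02 = 0.0019
Model 3: 0.4286 * 0.1 = 0.0429
Model 4: 0.1905 * 0.2 = 0.0381
Model 5: 0.2381 * 0.07 = 0.0167
Total = 0.1086

0.1086


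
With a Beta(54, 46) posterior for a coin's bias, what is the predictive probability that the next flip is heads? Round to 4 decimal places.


The predictive probability equals the posterior mean.
P(next = heads) = alpha / (alpha + beta)
= 54 / 100 = 0.54

0.54


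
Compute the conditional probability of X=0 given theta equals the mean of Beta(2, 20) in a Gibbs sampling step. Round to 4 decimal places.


Mean of Beta(2, 20) = 0.0909
P(X=0 | theta=0.0909) = 0.9091

0.9091


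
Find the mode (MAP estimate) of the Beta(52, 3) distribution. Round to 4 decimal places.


For Beta(a,b) with a,b > 1:
Mode = (a-1)/(a+b-2) = (52-1)/(55-2)
= 51/53 = 0.9623

0.9623


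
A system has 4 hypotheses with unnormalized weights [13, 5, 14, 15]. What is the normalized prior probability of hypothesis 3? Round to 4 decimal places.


The normalized prior is the weight divided by the total.
Total weight = 47
P(H3) = 14 / 47 = 0.2979

0.2979


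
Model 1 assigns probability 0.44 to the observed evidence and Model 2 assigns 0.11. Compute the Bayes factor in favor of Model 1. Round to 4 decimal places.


BF = P(data|M1) / P(data|M2)
= 0.44 / 0.11 = 4.0

4.0


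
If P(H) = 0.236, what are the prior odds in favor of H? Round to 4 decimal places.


Prior odds = P(H) / (1 - P(H))
= 0.236 / 0.764
= 0.3089

0.3089


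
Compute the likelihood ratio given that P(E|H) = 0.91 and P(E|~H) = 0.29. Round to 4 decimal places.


LR = P(E|H) / P(E|~H)
= 0.91 / 0.29 = 3.1379

3.1379


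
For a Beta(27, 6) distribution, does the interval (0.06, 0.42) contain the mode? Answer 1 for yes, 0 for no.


Mode of Beta(a,b) = (a-1)/(a+b-2)
= (27-1)/(27+6-2) = 0.8387
Check: 0.06 <= 0.8387 <= 0.42?
Result: 0

0


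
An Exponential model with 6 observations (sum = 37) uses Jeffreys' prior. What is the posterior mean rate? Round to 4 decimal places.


Posterior Gamma(6, 37)
E[lambda] = 6/37 = 0.1622

0.1622


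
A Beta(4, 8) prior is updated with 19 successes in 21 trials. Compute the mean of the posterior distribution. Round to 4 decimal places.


After update: Beta(23, 10)
Mean = 23 / (23 + 10) = 23 / 33
= 0.697

0.697


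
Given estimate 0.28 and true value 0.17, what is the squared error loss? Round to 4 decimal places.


Squared error = (estimate - true)^2
Difference = 0.11
Loss = 0.11^2 = 0.0121

0.0121


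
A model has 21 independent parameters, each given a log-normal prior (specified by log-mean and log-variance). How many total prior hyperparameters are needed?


Each log-normal prior needs 2 hyperparameters (log-mean and log-variance).
Total = 2 * 21 = 42

42


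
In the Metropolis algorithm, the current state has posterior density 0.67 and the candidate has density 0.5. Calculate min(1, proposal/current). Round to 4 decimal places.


Ratio = 0.5/0.67 = 0.7463
Acceptance probability = min(1, 0.7463)
= 0.7463

0.7463


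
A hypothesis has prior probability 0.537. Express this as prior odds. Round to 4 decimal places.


Odds = P(H) / P(not H) = 0.537 / 0.463
= 1.1598

1.1598


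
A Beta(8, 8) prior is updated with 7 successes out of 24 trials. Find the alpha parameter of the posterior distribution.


In the Beta-Binomial conjugate update:
alpha_post = alpha_prior + successes
= 8 + 7
= 15

15


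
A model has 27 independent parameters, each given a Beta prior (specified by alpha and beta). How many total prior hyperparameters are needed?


Each Beta prior needs 2 hyperparameters (alpha and beta).
Total = 2 * 27 = 54

54


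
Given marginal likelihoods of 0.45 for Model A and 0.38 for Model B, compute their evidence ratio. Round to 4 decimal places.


Ratio = ML(A) / ML(B) = 0.45/0.38
= 1.1842

1.1842


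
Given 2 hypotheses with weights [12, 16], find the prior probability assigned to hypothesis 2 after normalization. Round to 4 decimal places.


To normalize, divide each weight by the sum of all weights.
Sum = 28
Prior(H2) = 16/28 = 0.5714

0.5714


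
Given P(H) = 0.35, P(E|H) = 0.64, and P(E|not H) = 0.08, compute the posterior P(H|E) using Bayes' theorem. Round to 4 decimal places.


By Bayes' theorem: P(H|E) = P(E|H)*P(H) / P(E)
P(E) = P(E|H)*P(H) + P(E|not H)*P(not H)
P(E) = 0.64*0.35 + 0.08*0.65 = 0.276
P(H|E) = 0.64*0.35 / 0.276 = 0.8116

0.8116


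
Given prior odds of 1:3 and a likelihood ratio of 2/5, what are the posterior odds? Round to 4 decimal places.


Posterior odds = prior odds * LR
Prior odds = 1/3 = 0.3333
LR = 2/5 = 0.4
Posterior odds = 0.3333 * 0.4 = 0.1333

0.1333


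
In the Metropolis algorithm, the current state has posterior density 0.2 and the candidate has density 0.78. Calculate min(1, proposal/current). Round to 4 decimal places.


Ratio = 0.78/0.2 = 3.9
Acceptance probability = min(1, 3.9)
= 1.0

1.0


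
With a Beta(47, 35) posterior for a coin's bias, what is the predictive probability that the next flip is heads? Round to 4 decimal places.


The predictive probability equals the posterior mean.
P(next = heads) = alpha / (alpha + beta)
= 47 / 82 = 0.5732

0.5732


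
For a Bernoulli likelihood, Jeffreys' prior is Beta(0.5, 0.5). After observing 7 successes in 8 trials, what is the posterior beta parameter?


Jeffreys' prior for Bernoulli is Beta(0.5, 0.5).
Posterior is Beta(0.5 + k, 0.5 + n - k).
Posterior beta = 0.5 + (n - k) = 0.5 + 1 = 1.5

1.5


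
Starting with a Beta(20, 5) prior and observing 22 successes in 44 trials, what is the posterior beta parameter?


Posterior beta = prior beta + failures
Failures = 44 - 22 = 22
beta_post = 5 + 22 = 27

27


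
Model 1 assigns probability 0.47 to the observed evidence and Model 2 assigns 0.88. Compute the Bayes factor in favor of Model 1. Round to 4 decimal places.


BF = P(data|M1) / P(data|M2)
= 0.47 / 0.88 = 0.5341

0.5341


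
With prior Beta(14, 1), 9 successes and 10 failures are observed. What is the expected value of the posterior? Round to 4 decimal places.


Posterior = Beta(23, 11)
E[theta] = alpha/(alpha+beta)
= 23/34 = 0.6765

0.6765


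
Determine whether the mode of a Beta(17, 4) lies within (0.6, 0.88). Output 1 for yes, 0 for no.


First find the mode: (a-1)/(a+b-2) = 0.8421
Is 0.8421 in (0.6, 0.88)? 1

1


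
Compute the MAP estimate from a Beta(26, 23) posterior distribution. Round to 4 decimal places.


MAP = mode of Beta distribution
= (alpha - 1)/(alpha + beta - 2)
= (26-1)/(26+23-2)
= 25/47 = 0.5319

0.5319


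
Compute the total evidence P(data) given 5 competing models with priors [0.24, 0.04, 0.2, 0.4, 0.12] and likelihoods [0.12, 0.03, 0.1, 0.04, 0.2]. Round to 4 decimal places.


Marginal likelihood = sum P(model_i) * P(data|model_i)
Model 1: 0.24 * 0.12 = 0.0288
Model 2: 0.04 * 0.03 = 0.0012
Model 3: 0.2 * 0.1 = 0.02
Model 4: 0.4 * 0.04 = 0.016
Model 5: 0.12 * 0.2 = 0.024
Total = 0.09

0.09


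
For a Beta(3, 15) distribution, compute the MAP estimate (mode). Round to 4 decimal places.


MAP = mode = (a-1)/(a+b-2)
= (3-1)/(3+15-2)
= 2/16 = 0.125

0.125


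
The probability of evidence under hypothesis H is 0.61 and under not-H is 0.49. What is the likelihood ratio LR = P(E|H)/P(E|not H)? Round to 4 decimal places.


LR = 0.61 / 0.49
= 1.2449

1.2449


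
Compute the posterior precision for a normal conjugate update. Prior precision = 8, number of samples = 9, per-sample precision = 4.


tau_post = tau_0 + n * tau
= 8 + 9 * 4 = 44

44


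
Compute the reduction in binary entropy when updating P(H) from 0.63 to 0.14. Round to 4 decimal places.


H_before = -p*log2(p) - (1-p)*log2(1-p) for p=0.63: 0.9507
H_after for p=0.14: 0.5842
Reduction = 0.9507 - 0.5842 = 0.3664

0.3664


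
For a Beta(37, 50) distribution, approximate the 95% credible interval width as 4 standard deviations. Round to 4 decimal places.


Variance of Beta(a,b) = ab / ((a+b)^2 * (a+b+1))
= 37*50 / ((87)^2 * 88)
= 0.0028
SD = sqrt(0.0028) = 0.0527
Width = 4 * SD = 0.2108

0.2108


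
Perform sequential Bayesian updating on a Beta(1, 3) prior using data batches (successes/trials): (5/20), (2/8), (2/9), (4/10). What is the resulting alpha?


Accumulate successes: 13
Posterior alpha = prior alpha + sum of successes
= 1 + 13 = 14

14


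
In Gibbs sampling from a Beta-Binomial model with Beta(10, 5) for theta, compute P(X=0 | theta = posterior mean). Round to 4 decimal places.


Posterior mean = alpha/(alpha+beta) = 10/15 = 0.6667
P(X=0|theta=mean) = 1 - theta = 0.3333

0.3333


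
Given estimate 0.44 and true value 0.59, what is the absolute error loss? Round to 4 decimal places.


Absolute error = |estimate - true|
= |-0.15| = 0.15

0.15


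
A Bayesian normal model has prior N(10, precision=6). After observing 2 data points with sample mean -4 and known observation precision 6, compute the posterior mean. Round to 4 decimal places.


Posterior mean = (prior_precision * prior_mean + n * data_precision * data_mean) / (prior_precision + n * data_precision)
Numerator = 6*10 + 2*6*-4 = 12
Denominator = 6 + 2*6 = 18
Posterior mean = 0.6667

0.6667


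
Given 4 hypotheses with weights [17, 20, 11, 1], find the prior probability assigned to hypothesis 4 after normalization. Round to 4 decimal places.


To normalize, divide each weight by the sum of all weights.
Sum = 49
Prior(H4) = 1/49 = 0.0204

0.0204


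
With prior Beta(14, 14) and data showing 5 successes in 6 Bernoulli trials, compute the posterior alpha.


Conjugate update: alpha_posterior = alpha_prior + k
= 14 + 5 = 19

19


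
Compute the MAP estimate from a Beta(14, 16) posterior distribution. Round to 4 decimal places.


MAP = mode of Beta distribution
= (alpha - 1)/(alpha + beta - 2)
= (14-1)/(14+16-2)
= 13/28 = 0.4643

0.4643


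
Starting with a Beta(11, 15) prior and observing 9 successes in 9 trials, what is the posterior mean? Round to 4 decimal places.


Posterior parameters: alpha = 11 + 9 = 20
beta = 15 + 0 = 15
Posterior mean = alpha / (alpha + beta) = 20 / 35
= 0.5714

0.5714


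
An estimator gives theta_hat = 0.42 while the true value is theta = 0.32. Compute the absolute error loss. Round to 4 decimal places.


The absolute error loss is |theta_hat - theta|
= |0.42 - 0.32|
= 0.1

0.1


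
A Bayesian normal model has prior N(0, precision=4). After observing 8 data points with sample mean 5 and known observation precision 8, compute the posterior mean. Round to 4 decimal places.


Posterior mean = (prior_precision * prior_mean + n * data_precision * data_mean) / (prior_precision + n * data_precision)
Numerator = 4*0 + 8*8*5 = 320
Denominator = 4 + 8*8 = 68
Posterior mean = 4.7059

4.7059


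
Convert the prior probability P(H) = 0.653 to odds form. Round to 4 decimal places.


P(not H) = 1 - 0.653 = 0.347
Odds = 0.653 / 0.347 = 1.8818

1.8818


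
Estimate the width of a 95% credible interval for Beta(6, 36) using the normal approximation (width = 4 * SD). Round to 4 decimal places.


For Beta(a,b): Var = ab/((a+b)^2(a+b+1))
Var = 0.0028, SD = 0.0534
Approximate 95% CI width = 4 * 0.0534 = 0.2135

0.2135


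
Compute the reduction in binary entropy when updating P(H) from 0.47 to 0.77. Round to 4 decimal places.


H_before = -p*log2(p) - (1-p)*log2(1-p) for p=0.47: 0.9974
H_after for p=0.77: 0.778
Reduction = 0.9974 - 0.778 = 0.2194

0.2194


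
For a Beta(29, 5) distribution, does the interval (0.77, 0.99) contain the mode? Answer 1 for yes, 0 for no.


Mode of Beta(a,b) = (a-1)/(a+b-2)
= (29-1)/(29+5-2) = 0.875
Check: 0.77 <= 0.875 <= 0.99?
Result: 1

1


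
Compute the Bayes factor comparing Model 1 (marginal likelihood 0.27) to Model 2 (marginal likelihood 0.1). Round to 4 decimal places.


BF12 = marginal likelihood of M1 / marginal likelihood of M2
= 0.27/0.1
= 2.7

2.7


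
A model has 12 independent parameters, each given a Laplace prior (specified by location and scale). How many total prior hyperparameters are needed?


Each Laplace prior needs 2 hyperparameters (location and scale).
Total = 2 * 12 = 24

24


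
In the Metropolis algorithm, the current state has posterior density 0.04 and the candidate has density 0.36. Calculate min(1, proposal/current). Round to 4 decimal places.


Ratio = 0.36/0.04 = 9.0
Acceptance probability = min(1, 9.0)
= 1.0

1.0


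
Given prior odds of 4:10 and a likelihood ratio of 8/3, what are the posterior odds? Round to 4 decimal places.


Posterior odds = prior odds * LR
Prior odds = 4/10 = 0.4
LR = 8/3 = 2.6667
Posterior odds = 0.4 * 2.6667 = 1.0667

1.0667


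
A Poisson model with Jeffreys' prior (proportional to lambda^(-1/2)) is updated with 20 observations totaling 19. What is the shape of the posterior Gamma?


Posterior = Gamma(0.5 + S, n)
= Gamma(0.5 + 19, 20)
Posterior shape = 0.5 + S = 0.5 + 19 = 19.5

19.5


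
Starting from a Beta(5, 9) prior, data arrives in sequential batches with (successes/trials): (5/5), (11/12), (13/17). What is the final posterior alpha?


In sequential Bayesian updating, we sum all successes.
Total successes = 29
Final alpha = 5 + 29 = 34

34


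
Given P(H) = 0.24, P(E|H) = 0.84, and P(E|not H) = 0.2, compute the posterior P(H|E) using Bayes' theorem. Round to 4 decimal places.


By Bayes' theorem: P(H|E) = P(E|H)*P(H) / P(E)
P(E) = P(E|H)*P(H) + P(E|not H)*P(not H)
P(E) = 0.84*0.24 + 0.2*0.76 = 0.3536
P(H|E) = 0.84*0.24 / 0.3536 = 0.5701

0.5701


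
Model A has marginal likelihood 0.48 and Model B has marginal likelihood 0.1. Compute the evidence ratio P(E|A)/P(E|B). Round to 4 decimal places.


Evidence ratio = P(E|A) / P(E|B)
= 0.48 / 0.1
= 4.8

4.8


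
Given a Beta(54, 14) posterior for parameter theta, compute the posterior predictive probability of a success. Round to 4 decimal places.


For a Beta-Bernoulli model, the predictive probability is the mean:
P(success) = 54/(54+14) = 54/68 = 0.7941

0.7941


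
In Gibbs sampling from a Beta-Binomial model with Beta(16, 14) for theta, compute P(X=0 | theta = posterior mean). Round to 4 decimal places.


Posterior mean = alpha/(alpha+beta) = 16/30 = 0.5333
P(X=0|theta=mean) = 1 - theta = 0.4667

0.4667


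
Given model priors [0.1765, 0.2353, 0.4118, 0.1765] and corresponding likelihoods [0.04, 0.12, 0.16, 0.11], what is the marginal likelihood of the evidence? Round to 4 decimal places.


P(E) = sum_i P(M_i) P(E|M_i)
= 0.0071 + 0.0282 + 0.0659 + 0.0194
= 0.1206

0.1206


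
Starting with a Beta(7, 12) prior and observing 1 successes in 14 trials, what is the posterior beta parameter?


Posterior beta = prior beta + failures
Failures = 14 - 1 = 13
beta_post = 12 + 13 = 25

25


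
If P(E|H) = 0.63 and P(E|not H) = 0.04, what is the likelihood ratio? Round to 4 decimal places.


Likelihood ratio = P(E|H) / P(E|not H)
= 0.63 / 0.04
= 15.75

15.75


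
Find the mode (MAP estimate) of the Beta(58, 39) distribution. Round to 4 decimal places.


For Beta(a,b) with a,b > 1:
Mode = (a-1)/(a+b-2) = (58-1)/(97-2)
= 57/95 = 0.6

0.6


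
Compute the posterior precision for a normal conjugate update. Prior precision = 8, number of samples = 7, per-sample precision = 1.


tau_post = tau_0 + n * tau
= 8 + 7 * 1 = 15

15


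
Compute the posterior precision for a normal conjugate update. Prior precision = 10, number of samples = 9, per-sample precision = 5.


tau_post = tau_0 + n * tau
= 10 + 9 * 5 = 55

55


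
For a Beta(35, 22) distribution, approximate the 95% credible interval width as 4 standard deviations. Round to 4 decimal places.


Variance of Beta(a,b) = ab / ((a+b)^2 * (a+b+1))
= 35*22 / ((57)^2 * 58)
= 0.0041
SD = sqrt(0.0041) = 0.0639
Width = 4 * SD = 0.2557

0.2557


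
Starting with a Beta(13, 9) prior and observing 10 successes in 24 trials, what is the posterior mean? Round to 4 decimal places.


Posterior parameters: alpha = 13 + 10 = 23
beta = 9 + 14 = 23
Posterior mean = alpha / (alpha + beta) = 23 / 46
= 0.5

0.5


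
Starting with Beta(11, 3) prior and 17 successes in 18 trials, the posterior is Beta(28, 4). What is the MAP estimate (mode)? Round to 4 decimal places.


The mode of Beta(a, b) when a > 1 and b > 1 is (a-1)/(a+b-2)
= (28 - 1) / (28 + 4 - 2)
= 27 / 30
= 0.9

0.9


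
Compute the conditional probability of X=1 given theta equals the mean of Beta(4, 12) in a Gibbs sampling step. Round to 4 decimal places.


Mean of Beta(4, 12) = 0.25
P(X=1 | theta=0.25) = 0.25

0.25


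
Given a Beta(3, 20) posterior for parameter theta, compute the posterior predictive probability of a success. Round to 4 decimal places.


For a Beta-Bernoulli model, the predictive probability is the mean:
P(success) = 3/(3+20) = 3/23 = 0.1304

0.1304


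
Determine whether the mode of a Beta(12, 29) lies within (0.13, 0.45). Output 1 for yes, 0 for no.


First find the mode: (a-1)/(a+b-2) = 0.2821
Is 0.2821 in (0.13, 0.45)? 1

1


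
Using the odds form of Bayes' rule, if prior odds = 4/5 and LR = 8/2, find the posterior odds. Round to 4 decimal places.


Bayes' rule in odds form: posterior odds = prior odds * LR
= (4 * 8) / (5 * 2)
= 32/10 = 3.2

3.2


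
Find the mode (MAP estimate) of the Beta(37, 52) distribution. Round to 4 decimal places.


For Beta(a,b) with a,b > 1:
Mode = (a-1)/(a+b-2) = (37-1)/(89-2)
= 36/87 = 0.4138

0.4138


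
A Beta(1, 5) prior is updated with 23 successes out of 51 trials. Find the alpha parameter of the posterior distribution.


In the Beta-Binomial conjugate update:
alpha_post = alpha_prior + successes
= 1 + 23
= 24

24


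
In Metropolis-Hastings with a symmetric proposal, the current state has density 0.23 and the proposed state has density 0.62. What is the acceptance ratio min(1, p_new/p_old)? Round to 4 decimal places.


Ratio = p_new / p_old = 0.62 / 0.23 = 2.6957
Acceptance = min(1, 2.6957) = 1.0

1.0


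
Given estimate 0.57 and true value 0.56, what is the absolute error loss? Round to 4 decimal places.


Absolute error = |estimate - true|
= |0.01| = 0.01

0.01


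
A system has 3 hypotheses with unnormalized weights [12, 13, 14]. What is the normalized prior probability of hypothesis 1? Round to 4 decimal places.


The normalized prior is the weight divided by the total.
Total weight = 39
P(H1) = 12 / 39 = 0.3077

0.3077


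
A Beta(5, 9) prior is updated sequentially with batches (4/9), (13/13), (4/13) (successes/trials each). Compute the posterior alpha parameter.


Sequential conjugate updating is equivalent to a single batch update.
Total successes across all batches = 21
alpha_posterior = alpha_prior + total_successes = 5 + 21
= 26

26


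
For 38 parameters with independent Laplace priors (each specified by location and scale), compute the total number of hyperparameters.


A Laplace prior has 2 hyperparameters per parameter.
Total = 38 * 2 = 76

76


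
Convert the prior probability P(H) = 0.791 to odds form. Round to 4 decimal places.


P(not H) = 1 - 0.791 = 0.209
Odds = 0.791 / 0.209 = 3.7847

3.7847


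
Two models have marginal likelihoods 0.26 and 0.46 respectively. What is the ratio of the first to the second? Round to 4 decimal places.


Evidence ratio = 0.26 / 0.46
= 0.5652

0.5652


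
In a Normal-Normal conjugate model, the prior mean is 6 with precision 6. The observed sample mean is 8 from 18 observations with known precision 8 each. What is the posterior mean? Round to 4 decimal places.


Posterior precision = tau0 + n*tau = 6 + 18*8 = 150
Posterior mean = (tau0*mu0 + n*tau*xbar) / posterior_precision
= (6*6 + 18*8*8) / 150
= 1188 / 150 = 7.92

7.92


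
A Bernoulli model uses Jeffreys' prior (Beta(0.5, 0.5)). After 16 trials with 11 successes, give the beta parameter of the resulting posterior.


Posterior = Beta(prior_alpha + successes, prior_beta + failures)
= Beta(0.5 + 11, 0.5 + 5)
Posterior beta = 0.5 + (n - k) = 0.5 + 5 = 5.5

5.5


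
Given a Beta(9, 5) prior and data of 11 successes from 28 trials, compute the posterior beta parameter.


Number of failures = 28 - 11 = 17
Posterior beta = 5 + 17 = 22

22


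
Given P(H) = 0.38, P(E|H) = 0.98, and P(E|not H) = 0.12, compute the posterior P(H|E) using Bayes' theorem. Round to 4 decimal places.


By Bayes' theorem: P(H|E) = P(E|H)*P(H) / P(E)
P(E) = P(E|H)*P(H) + P(E|not H)*P(not H)
P(E) = 0.98*0.38 + 0.12*0.62 = 0.4468
P(H|E) = 0.98*0.38 / 0.4468 = 0.8335

0.8335


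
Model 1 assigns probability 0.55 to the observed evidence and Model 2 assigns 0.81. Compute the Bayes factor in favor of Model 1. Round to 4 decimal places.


BF = P(data|M1) / P(data|M2)
= 0.55 / 0.81 = 0.679

0.679


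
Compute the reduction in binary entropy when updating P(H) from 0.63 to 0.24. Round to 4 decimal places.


H_before = -p*log2(p) - (1-p)*log2(1-p) for p=0.63: 0.9507
H_after for p=0.24: 0.795
Reduction = 0.9507 - 0.795 = 0.1556

0.1556


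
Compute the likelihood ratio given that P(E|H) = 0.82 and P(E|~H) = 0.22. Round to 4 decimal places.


LR = P(E|H) / P(E|~H)
= 0.82 / 0.22 = 3.7273

3.7273


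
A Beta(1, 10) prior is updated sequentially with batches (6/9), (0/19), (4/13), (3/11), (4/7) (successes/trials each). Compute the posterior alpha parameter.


Sequential conjugate updating is equivalent to a single batch update.
Total successes across all batches = 17
alpha_posterior = alpha_prior + total_successes = 1 + 17
= 18

18


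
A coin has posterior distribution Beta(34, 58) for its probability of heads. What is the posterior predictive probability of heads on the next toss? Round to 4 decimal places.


Posterior predictive = E[theta] = alpha/(alpha+beta)
= 34/92
= 0.3696

0.3696


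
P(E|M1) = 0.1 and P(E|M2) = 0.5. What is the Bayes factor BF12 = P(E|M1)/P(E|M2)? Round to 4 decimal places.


Bayes factor BF12 = P(E|M1) / P(E|M2)
= 0.1 / 0.5
= 0.2

0.2


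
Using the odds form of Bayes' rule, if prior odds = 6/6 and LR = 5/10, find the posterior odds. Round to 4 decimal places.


Bayes' rule in odds form: posterior odds = prior odds * LR
= (6 * 5) / (6 * 10)
= 30/60 = 0.5

0.5


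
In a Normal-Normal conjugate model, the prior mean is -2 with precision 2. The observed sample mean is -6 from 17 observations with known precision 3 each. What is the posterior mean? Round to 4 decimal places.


Posterior precision = tau0 + n*tau = 2 + 17*3 = 53
Posterior mean = (tau0*mu0 + n*tau*xbar) / posterior_precision
= (2*-2 + 17*3*-6) / 53
= -310 / 53 = -5.8491

-5.8491


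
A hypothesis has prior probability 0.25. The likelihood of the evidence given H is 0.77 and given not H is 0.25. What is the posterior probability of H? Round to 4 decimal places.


Using Bayes' theorem:
P(E) = 0.25 * 0.77 + 0.75 * 0.25
P(E) = 0.38
P(H|E) = (0.25 * 0.77) / 0.38 = 0.5066

0.5066


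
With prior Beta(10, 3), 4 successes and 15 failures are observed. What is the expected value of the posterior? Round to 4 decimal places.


Posterior = Beta(14, 18)
E[theta] = alpha/(alpha+beta)
= 14/32 = 0.4375

0.4375


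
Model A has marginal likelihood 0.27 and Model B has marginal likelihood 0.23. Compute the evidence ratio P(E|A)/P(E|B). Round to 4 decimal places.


Evidence ratio = P(E|A) / P(E|B)
= 0.27 / 0.23
= 1.1739

1.1739


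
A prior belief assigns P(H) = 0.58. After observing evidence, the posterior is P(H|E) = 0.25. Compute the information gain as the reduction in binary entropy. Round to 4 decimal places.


H(prior) = -0.58*log2(0.58) - 0.42*log2(0.42)
= 0.9815
H(post) = -0.25*log2(0.25) - 0.75*log2(0.75)
= 0.8113
IG = 0.9815 - 0.8113 = 0.1702

0.1702


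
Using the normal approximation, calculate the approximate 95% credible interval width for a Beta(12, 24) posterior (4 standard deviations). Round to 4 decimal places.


Var(Beta) = 12*24/(36^2 * 37) = 0.006
SD = 0.0775
Width ~ 4*SD = 0.31

0.31


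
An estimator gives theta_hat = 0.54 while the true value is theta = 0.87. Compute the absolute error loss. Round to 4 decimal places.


The absolute error loss is |theta_hat - theta|
= |0.54 - 0.87|
= 0.33

0.33


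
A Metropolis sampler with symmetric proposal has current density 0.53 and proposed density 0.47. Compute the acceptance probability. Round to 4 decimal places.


For symmetric proposals, acceptance = min(1, pi(x*)/pi(x))
= min(1, 0.47/0.53)
= min(1, 0.8868) = 0.8868

0.8868


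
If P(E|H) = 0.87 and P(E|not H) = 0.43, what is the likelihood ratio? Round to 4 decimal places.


Likelihood ratio = P(E|H) / P(E|not H)
= 0.87 / 0.43
= 2.0233

2.0233


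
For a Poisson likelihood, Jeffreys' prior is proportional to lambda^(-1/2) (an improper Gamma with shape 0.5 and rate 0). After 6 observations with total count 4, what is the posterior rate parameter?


Jeffreys' prior for Poisson is proportional to lambda^(-1/2).
Posterior is Gamma(0.5 + S, 0 + n) = Gamma(0.5 + 4, 6).
Posterior rate = 0 + n = 6

6.0


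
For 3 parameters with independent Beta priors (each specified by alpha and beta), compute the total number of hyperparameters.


A Beta prior has 2 hyperparameters per parameter.
Total = 3 * 2 = 6

6


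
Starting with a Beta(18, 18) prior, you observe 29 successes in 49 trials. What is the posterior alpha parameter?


For a Beta-Binomial conjugate model:
Posterior alpha = prior alpha + number of successes
= 18 + 29 = 47

47


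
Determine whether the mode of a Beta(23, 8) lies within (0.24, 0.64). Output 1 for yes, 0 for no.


First find the mode: (a-1)/(a+b-2) = 0.7586
Is 0.7586 in (0.24, 0.64)? 0

0


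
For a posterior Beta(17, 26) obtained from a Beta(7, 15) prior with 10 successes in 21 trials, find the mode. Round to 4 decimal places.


Mode = (alpha - 1) / (alpha + beta - 2)
= 16 / 41
= 0.3902

0.3902


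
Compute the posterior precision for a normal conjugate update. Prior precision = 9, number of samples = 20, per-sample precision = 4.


tau_post = tau_0 + n * tau
= 9 + 20 * 4 = 89

89


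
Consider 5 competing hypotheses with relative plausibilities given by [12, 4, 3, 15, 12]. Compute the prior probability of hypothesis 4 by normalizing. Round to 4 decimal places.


Sum of weights = 12 + 4 + 3 + 15 + 12 = 46
Normalized prior for H4 = 15 / 46
= 0.3261

0.3261
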